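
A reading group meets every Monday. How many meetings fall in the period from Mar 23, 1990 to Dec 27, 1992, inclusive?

144 Mondays

Mar 23, 1990 is a Friday.
That's 1011 days from start to end, counting both.
1011 = 7 × 144 + 3, so there are 144 full weeks plus 3 extra days.
Each full week contributes one Monday: 144 so far.
The 3 extra days are Friday, Saturday, Sunday — none qualify.
Total: 144 + 0 = 144.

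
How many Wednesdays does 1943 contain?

52

1 January 1943 is a Friday.
From 1 January 1943 to 31 December 1943 is 365 days inclusive.
365 = 7 × 52 + 1, so there are 52 full weeks plus 1 extra day.
Each full week contributes one Wednesday: 52 so far.
The 1 extra day is Friday — none qualify.
Total: 52 + 0 = 52.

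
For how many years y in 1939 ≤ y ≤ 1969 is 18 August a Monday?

5

Day of week of August 18 in each year:
1939: Fri, 1940: Sun, 1941: Mon ✓, 1942: Tue, 1943: Wed, 1944: Fri, 1945: Sat, 1946: Sun, 1947: Mon ✓, 1948: Wed, 1949: Thu, 1950: Fri, 1951: Sat, 1952: Mon ✓, 1953: Tue, 1954: Wed, 1955: Thu, 1956: Sat, 1957: Sun, 1958: Mon ✓, 1959: Tue, 1960: Thu, 1961: Fri, 1962: Sat, 1963: Sun, 1964: Tue, 1965: Wed, 1966: Thu, 1967: Fri, 1968: Sun, 1969: Mon ✓
Mondays: 1941, 1947, 1952, 1958, 1969.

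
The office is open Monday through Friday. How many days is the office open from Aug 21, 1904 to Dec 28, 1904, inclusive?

93 weekdays

Aug 21, 1904 is a Sunday.
That's 130 days from start to end, counting both.
130 = 7 × 18 + 4, so there are 18 full weeks plus 4 extra days.
Each full week contributes 5 weekdays (Mon–Fri): 18 × 5 = 90.
The 4 extra days are Sun, Mon, Tue, Wed — 3 of them qualify.
Total: 90 + 3 = 93.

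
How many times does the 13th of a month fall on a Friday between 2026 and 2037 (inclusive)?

21

Friday-the-13ths by year:
2026: Feb, Mar, Nov
2027: Aug
2028: Oct
2029: Apr, Jul
2030: Sep, Dec
2031: Jun
2032: Feb, Aug
2033: May
2034: Jan, Oct
2035: Apr, Jul
2036: Jun
2037: Feb, Mar, Nov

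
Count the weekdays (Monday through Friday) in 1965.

261

1 January 1965 is a Friday.
The range spans 365 days (inclusive of both endpoints).
365 = 7 × 52 + 1, so there are 52 full weeks plus 1 extra day.
Each full week contributes 5 weekdays (Mon–Fri): 52 × 5 = 260.
The 1 extra day is Friday — 1 of them qualifies.
Total: 260 + 1 = 261.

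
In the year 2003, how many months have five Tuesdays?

4

A month has five Tuesdays exactly when Tuesday falls within its first (length − 28) days.
Jan: 31 days, starts Wed → 5 of Wed, Thu, Fri
Feb: 28 days, starts Sat → 5 of (none)
Mar: 31 days, starts Sat → 5 of Sat, Sun, Mon
Apr: 30 days, starts Tue → 5 of Tue, Wed ✓
May: 31 days, starts Thu → 5 of Thu, Fri, Sat
Jun: 30 days, starts Sun → 5 of Sun, Mon
Jul: 31 days, starts Tue → 5 of Tue, Wed, Thu ✓
Aug: 31 days, starts Fri → 5 of Fri, Sat, Sun
Sep: 30 days, starts Mon → 5 of Mon, Tue ✓
Oct: 31 days, starts Wed → 5 of Wed, Thu, Fri
Nov: 30 days, starts Sat → 5 of Sat, Sun
Dec: 31 days, starts Mon → 5 of Mon, Tue, Wed ✓
Months with five Tuesdays: Apr, Jul, Sep, Dec.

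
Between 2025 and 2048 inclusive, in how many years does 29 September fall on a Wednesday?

3

Day of week of September 29 in each year:
2025: Mon, 2026: Tue, 2027: Wed ✓, 2028: Fri, 2029: Sat, 2030: Sun, 2031: Mon, 2032: Wed ✓, 2033: Thu, 2034: Fri, 2035: Sat, 2036: Mon, 2037: Tue, 2038: Wed ✓, 2039: Thu, 2040: Sat, 2041: Sun, 2042: Mon, 2043: Tue, 2044: Thu, 2045: Fri, 2046: Sat, 2047: Sun, 2048: Tue
Wednesdays: 2027, 2032, 2038.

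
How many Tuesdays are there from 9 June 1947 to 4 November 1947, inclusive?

22 Tuesdays

9 June 1947 is a Monday.
From 9 June 1947 to 4 November 1947 is 149 days inclusive.
149 = 7 × 21 + 2, so there are 21 full weeks plus 2 extra days.
Each full week contributes one Tuesday: 21 so far.
The 2 extra days are Monday, Tuesday — 1 of them qualifies.
Total: 21 + 1 = 22.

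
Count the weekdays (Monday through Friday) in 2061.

Jan 1, 2061 is a Saturday.
That's 365 days from start to end, counting both.
365 = 7 × 52 + 1, so there are 52 full weeks plus 1 extra day.
Each full week contributes 5 weekdays (Mon–Fri): 52 × 5 = 260.
The 1 extra day is Saturday — none qualify.
Total: 260 + 0 = 260.

260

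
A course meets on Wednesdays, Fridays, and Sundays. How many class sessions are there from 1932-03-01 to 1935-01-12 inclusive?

449

1932-03-01 is a Tuesday.
The range spans 1048 days (inclusive of both endpoints).
1048 = 7 × 149 + 5, so there are 149 full weeks plus 5 extra days.
Each full week contributes 3 days from the set (Wed, Fri, Sun): 149 × 3 = 447.
The 5 extra days are Tuesday, Wednesday, Thursday, Friday, Saturday — 2 of them qualify.
Total: 447 + 2 = 449.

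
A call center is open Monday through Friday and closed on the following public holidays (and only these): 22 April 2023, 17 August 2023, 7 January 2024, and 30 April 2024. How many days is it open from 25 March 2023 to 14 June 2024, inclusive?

318 business days

25 March 2023 is a Saturday.
From 25 March 2023 to 14 June 2024 is 448 days inclusive.
448 = 7 × 64, so the span is exactly 64 full weeks.
Each full week contributes 5 weekdays (Mon–Fri): 64 × 5 = 320.
Holidays: 22 April 2023 (Sat); 17 August 2023 (Thu); 7 January 2024 (Sun); 30 April 2024 (Tue).
2 of the 4 holidays fall on weekdays; the rest are weekends and were already excluded.
Business days: 320 − 2 = 318.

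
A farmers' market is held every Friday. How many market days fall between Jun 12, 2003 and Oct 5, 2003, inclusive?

Jun 12, 2003 is a Thursday.
The range spans 116 days (inclusive of both endpoints).
116 = 7 × 16 + 4, so there are 16 full weeks plus 4 extra days.
Each full week contributes one Friday: 16 so far.
The 4 extra days are Thursday, Friday, Saturday, Sunday — 1 of them qualifies.
Total: 16 + 1 = 17.

17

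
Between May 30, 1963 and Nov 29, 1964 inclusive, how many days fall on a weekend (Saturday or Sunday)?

158

May 30, 1963 is a Thursday.
From May 30, 1963 to Nov 29, 1964 is 550 days inclusive.
550 = 7 × 78 + 4, so there are 78 full weeks plus 4 extra days.
Each full week contributes 2 weekend days (Sat, Sun): 78 × 2 = 156.
The 4 extra days are Thu, Fri, Sat, Sun — 2 of them qualify.
Total: 156 + 2 = 158.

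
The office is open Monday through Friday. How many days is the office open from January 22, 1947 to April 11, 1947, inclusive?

January 22, 1947 is a Wednesday.
From January 22, 1947 to April 11, 1947 is 80 days inclusive.
80 = 7 × 11 + 3, so there are 11 full weeks plus 3 extra days.
Each full week contributes 5 weekdays (Mon–Fri): 11 × 5 = 55.
The 3 extra days are Wed, Thu, Fri — 3 of them qualify.
Total: 55 + 3 = 58.

58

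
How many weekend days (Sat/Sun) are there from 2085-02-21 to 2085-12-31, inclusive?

2085-02-21 is a Wednesday.
The range spans 314 days (inclusive of both endpoints).
314 = 7 × 44 + 6, so there are 44 full weeks plus 6 extra days.
Each full week contributes 2 weekend days (Sat, Sun): 44 × 2 = 88.
The 6 extra days are Wednesday, Thursday, Friday, Saturday, Sunday, Monday — 2 of them qualify.
Total: 88 + 2 = 90.

90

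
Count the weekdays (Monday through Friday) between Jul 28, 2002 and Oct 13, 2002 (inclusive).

55

Jul 28, 2002 is a Sunday.
The range spans 78 days (inclusive of both endpoints).
78 = 7 × 11 + 1, so there are 11 full weeks plus 1 extra day.
Each full week contributes 5 weekdays (Mon–Fri): 11 × 5 = 55.
The 1 extra day is Sun — none qualify.
Total: 55 + 0 = 55.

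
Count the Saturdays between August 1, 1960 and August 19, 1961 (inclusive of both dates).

55 Saturdays

August 1, 1960 is a Monday.
The range spans 384 days (inclusive of both endpoints).
384 = 7 × 54 + 6, so there are 54 full weeks plus 6 extra days.
Each full week contributes one Saturday: 54 so far.
The 6 extra days are Monday, Tuesday, Wednesday, Thursday, Friday, Saturday — 1 of them qualifies.
Total: 54 + 1 = 55.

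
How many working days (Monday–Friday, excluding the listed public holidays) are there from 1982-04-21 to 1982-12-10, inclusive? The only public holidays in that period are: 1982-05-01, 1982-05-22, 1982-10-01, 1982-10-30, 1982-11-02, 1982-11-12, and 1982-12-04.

1982-04-21 is a Wednesday.
That's 234 days from start to end, counting both.
234 = 7 × 33 + 3, so there are 33 full weeks plus 3 extra days.
Each full week contributes 5 weekdays (Mon–Fri): 33 × 5 = 165.
The 3 extra days are Wed, Thu, Fri — 3 of them qualify.
Total: 165 + 3 = 168.
Holidays: 1982-05-01 (Sat); 1982-05-22 (Sat); 1982-10-01 (Fri); 1982-10-30 (Sat); 1982-11-02 (Tue); 1982-11-12 (Fri); 1982-12-04 (Sat).
3 of the 7 holidays fall on weekdays; the rest are weekends and were already excluded.
Business days: 168 − 3 = 165.

165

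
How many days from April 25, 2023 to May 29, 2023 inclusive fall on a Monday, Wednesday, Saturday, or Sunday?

April 25, 2023 is a Tuesday.
From April 25, 2023 to May 29, 2023 is 35 days inclusive.
35 = 7 × 5, so the span is exactly 5 full weeks.
Each full week contributes 4 days from the set (Mon, Wed, Sat, Sun): 5 × 4 = 20.
Total: 20.

20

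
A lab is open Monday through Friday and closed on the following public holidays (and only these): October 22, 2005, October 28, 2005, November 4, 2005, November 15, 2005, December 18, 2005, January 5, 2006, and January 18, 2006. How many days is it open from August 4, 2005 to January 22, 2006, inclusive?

117 business days

August 4, 2005 is a Thursday.
From August 4, 2005 to January 22, 2006 is 172 days inclusive.
172 = 7 × 24 + 4, so there are 24 full weeks plus 4 extra days.
Each full week contributes 5 weekdays (Mon–Fri): 24 × 5 = 120.
The 4 extra days are Thursday, Friday, Saturday, Sunday — 2 of them qualify.
Total: 120 + 2 = 122.
Holidays: October 22, 2005 (Sat); October 28, 2005 (Fri); November 4, 2005 (Fri); November 15, 2005 (Tue); December 18, 2005 (Sun); January 5, 2006 (Thu); January 18, 2006 (Wed).
5 of the 7 holidays fall on weekdays; the rest are weekends and were already excluded.
Business days: 122 − 5 = 117.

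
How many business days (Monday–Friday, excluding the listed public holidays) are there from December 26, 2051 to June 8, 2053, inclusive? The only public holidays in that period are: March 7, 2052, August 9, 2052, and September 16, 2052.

December 26, 2051 is a Tuesday.
From December 26, 2051 to June 8, 2053 is 531 days inclusive.
531 = 7 × 75 + 6, so there are 75 full weeks plus 6 extra days.
Each full week contributes 5 weekdays (Mon–Fri): 75 × 5 = 375.
The 6 extra days are Tuesday, Wednesday, Thursday, Friday, Saturday, Sunday — 4 of them qualify.
Total: 375 + 4 = 379.
Holidays: March 7, 2052 (Thu); August 9, 2052 (Fri); September 16, 2052 (Mon).
All 3 holidays fall on weekdays, so subtract 3.
Business days: 379 − 3 = 376.

376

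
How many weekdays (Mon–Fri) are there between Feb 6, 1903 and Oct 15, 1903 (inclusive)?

180

Feb 6, 1903 is a Friday.
From Feb 6, 1903 to Oct 15, 1903 is 252 days inclusive.
252 = 7 × 36, so the span is exactly 36 full weeks.
Each full week contributes 5 weekdays (Mon–Fri): 36 × 5 = 180.
Total: 180.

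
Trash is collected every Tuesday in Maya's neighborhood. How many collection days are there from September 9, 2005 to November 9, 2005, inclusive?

9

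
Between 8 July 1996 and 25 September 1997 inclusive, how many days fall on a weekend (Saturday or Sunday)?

126

8 July 1996 is a Monday.
From 8 July 1996 to 25 September 1997 is 445 days inclusive.
445 = 7 × 63 + 4, so there are 63 full weeks plus 4 extra days.
Each full week contributes 2 weekend days (Sat, Sun): 63 × 2 = 126.
The 4 extra days are Monday, Tuesday, Wednesday, Thursday — none qualify.
Total: 126 + 0 = 126.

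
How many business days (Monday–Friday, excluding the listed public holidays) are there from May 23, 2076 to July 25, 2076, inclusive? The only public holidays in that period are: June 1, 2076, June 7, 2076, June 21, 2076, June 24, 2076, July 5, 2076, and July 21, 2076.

May 23, 2076 is a Saturday.
That's 64 days from start to end, counting both.
64 = 7 × 9 + 1, so there are 9 full weeks plus 1 extra day.
Each full week contributes 5 weekdays (Mon–Fri): 9 × 5 = 45.
The 1 extra day is Sat — none qualify.
Total: 45 + 0 = 45.
Holidays: June 1, 2076 (Mon); June 7, 2076 (Sun); June 21, 2076 (Sun); June 24, 2076 (Wed); July 5, 2076 (Sun); July 21, 2076 (Tue).
3 of the 6 holidays fall on weekdays; the rest are weekends and were already excluded.
Business days: 45 − 3 = 42.

42 business days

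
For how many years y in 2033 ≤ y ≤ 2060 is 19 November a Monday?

Day of week of November 19 in each year:
2033: Sat, 2034: Sun, 2035: Mon ✓, 2036: Wed, 2037: Thu, 2038: Fri, 2039: Sat, 2040: Mon ✓, 2041: Tue, 2042: Wed, 2043: Thu, 2044: Sat, 2045: Sun, 2046: Mon ✓, 2047: Tue, 2048: Thu, 2049: Fri, 2050: Sat, 2051: Sun, 2052: Tue, 2053: Wed, 2054: Thu, 2055: Fri, 2056: Sun, 2057: Mon ✓, 2058: Tue, 2059: Wed, 2060: Fri
Mondays: 2035, 2040, 2046, 2057.

4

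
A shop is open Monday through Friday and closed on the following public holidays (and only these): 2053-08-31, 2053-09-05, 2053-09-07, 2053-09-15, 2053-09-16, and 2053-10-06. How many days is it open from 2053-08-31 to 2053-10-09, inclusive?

25 working days

2053-08-31 is a Sunday.
That's 40 days from start to end, counting both.
40 = 7 × 5 + 5, so there are 5 full weeks plus 5 extra days.
Each full week contributes 5 weekdays (Mon–Fri): 5 × 5 = 25.
The 5 extra days are Sun, Mon, Tue, Wed, Thu — 4 of them qualify.
Total: 25 + 4 = 29.
Holidays: 2053-08-31 (Sun); 2053-09-05 (Fri); 2053-09-07 (Sun); 2053-09-15 (Mon); 2053-09-16 (Tue); 2053-10-06 (Mon).
4 of the 6 holidays fall on weekdays; the rest are weekends and were already excluded.
Business days: 29 − 4 = 25.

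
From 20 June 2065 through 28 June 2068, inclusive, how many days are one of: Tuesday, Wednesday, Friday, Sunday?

631

20 June 2065 is a Saturday.
From 20 June 2065 to 28 June 2068 is 1105 days inclusive.
1105 = 7 × 157 + 6, so there are 157 full weeks plus 6 extra days.
Each full week contributes 4 days from the set (Tue, Wed, Fri, Sun): 157 × 4 = 628.
The 6 extra days are Sat, Sun, Mon, Tue, Wed, Thu — 3 of them qualify.
Total: 628 + 3 = 631.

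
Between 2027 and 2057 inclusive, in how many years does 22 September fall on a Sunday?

4

Day of week of September 22 in each year:
2027: Wed, 2028: Fri, 2029: Sat, 2030: Sun ✓, 2031: Mon, 2032: Wed, 2033: Thu, 2034: Fri, 2035: Sat, 2036: Mon, 2037: Tue, 2038: Wed, 2039: Thu, 2040: Sat, 2041: Sun ✓, 2042: Mon, 2043: Tue, 2044: Thu, 2045: Fri, 2046: Sat, 2047: Sun ✓, 2048: Tue, 2049: Wed, 2050: Thu, 2051: Fri, 2052: Sun ✓, 2053: Mon, 2054: Tue, 2055: Wed, 2056: Fri, 2057: Sat
Sundays: 2030, 2041, 2047, 2052.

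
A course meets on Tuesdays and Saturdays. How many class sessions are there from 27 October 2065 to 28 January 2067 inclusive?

27 October 2065 is a Tuesday.
That's 459 days from start to end, counting both.
459 = 7 × 65 + 4, so there are 65 full weeks plus 4 extra days.
Each full week contributes 2 days from the set (Tue, Sat): 65 × 2 = 130.
The 4 extra days are Tue, Wed, Thu, Fri — 1 of them qualifies.
Total: 130 + 1 = 131.

131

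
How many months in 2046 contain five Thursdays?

A month has five Thursdays exactly when Thursday falls within its first (length − 28) days.
Jan: 31 days, starts Mon → 5 of Mon, Tue, Wed
Feb: 28 days, starts Thu → 5 of (none)
Mar: 31 days, starts Thu → 5 of Thu, Fri, Sat ✓
Apr: 30 days, starts Sun → 5 of Sun, Mon
May: 31 days, starts Tue → 5 of Tue, Wed, Thu ✓
Jun: 30 days, starts Fri → 5 of Fri, Sat
Jul: 31 days, starts Sun → 5 of Sun, Mon, Tue
Aug: 31 days, starts Wed → 5 of Wed, Thu, Fri ✓
Sep: 30 days, starts Sat → 5 of Sat, Sun
Oct: 31 days, starts Mon → 5 of Mon, Tue, Wed
Nov: 30 days, starts Thu → 5 of Thu, Fri ✓
Dec: 31 days, starts Sat → 5 of Sat, Sun, Mon
Months with five Thursdays: Mar, May, Aug, Nov.

4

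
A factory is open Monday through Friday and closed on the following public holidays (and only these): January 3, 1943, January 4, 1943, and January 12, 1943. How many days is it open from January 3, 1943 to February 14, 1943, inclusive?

28

January 3, 1943 is a Sunday.
That's 43 days from start to end, counting both.
43 = 7 × 6 + 1, so there are 6 full weeks plus 1 extra day.
Each full week contributes 5 weekdays (Mon–Fri): 6 × 5 = 30.
The 1 extra day is Sun — none qualify.
Total: 30 + 0 = 30.
Holidays: January 3, 1943 (Sun); January 4, 1943 (Mon); January 12, 1943 (Tue).
2 of the 3 holidays fall on weekdays; the rest are weekends and were already excluded.
Business days: 30 − 2 = 28.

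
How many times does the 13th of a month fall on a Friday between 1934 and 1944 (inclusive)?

18

Friday-the-13ths by year:
1934: Apr, Jul
1935: Sep, Dec
1936: Mar, Nov
1937: Aug
1938: May
1939: Jan, Oct
1940: Sep, Dec
1941: Jun
1942: Feb, Mar, Nov
1943: Aug
1944: Oct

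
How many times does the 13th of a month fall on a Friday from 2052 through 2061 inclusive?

Friday-the-13ths by year:
2052: Sep, Dec
2053: Jun
2054: Feb, Mar, Nov
2055: Aug
2056: Oct
2057: Apr, Jul
2058: Sep, Dec
2059: Jun
2060: Feb, Aug
2061: May

16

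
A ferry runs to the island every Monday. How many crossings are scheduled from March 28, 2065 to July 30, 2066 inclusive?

70

March 28, 2065 is a Saturday.
That's 490 days from start to end, counting both.
490 = 7 × 70, so the span is exactly 70 full weeks.
Each full week contributes one Monday: 70 so far.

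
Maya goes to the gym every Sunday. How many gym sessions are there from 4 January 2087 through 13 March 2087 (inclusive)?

4 January 2087 is a Saturday.
From 4 January 2087 to 13 March 2087 is 69 days inclusive.
69 = 7 × 9 + 6, so there are 9 full weeks plus 6 extra days.
Each full week contributes one Sunday: 9 so far.
The 6 extra days are Sat, Sun, Mon, Tue, Wed, Thu — 1 of them qualifies.
Total: 9 + 1 = 10.

10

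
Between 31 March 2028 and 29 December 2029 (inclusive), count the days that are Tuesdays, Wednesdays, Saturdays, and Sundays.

365

31 March 2028 is a Friday.
The range spans 639 days (inclusive of both endpoints).
639 = 7 × 91 + 2, so there are 91 full weeks plus 2 extra days.
Each full week contributes 4 days from the set (Tue, Wed, Sat, Sun): 91 × 4 = 364.
The 2 extra days are Friday, Saturday — 1 of them qualifies.
Total: 364 + 1 = 365.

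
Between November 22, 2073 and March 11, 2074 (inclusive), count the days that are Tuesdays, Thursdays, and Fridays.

47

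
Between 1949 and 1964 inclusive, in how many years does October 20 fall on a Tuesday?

Day of week of October 20 in each year:
1949: Thu, 1950: Fri, 1951: Sat, 1952: Mon, 1953: Tue ✓, 1954: Wed, 1955: Thu, 1956: Sat, 1957: Sun, 1958: Mon, 1959: Tue ✓, 1960: Thu, 1961: Fri, 1962: Sat, 1963: Sun, 1964: Tue ✓
Tuesdays: 1953, 1959, 1964.

3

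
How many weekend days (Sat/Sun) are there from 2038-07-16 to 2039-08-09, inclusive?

112

2038-07-16 is a Friday.
The range spans 390 days (inclusive of both endpoints).
390 = 7 × 55 + 5, so there are 55 full weeks plus 5 extra days.
Each full week contributes 2 weekend days (Sat, Sun): 55 × 2 = 110.
The 5 extra days are Fri, Sat, Sun, Mon, Tue — 2 of them qualify.
Total: 110 + 2 = 112.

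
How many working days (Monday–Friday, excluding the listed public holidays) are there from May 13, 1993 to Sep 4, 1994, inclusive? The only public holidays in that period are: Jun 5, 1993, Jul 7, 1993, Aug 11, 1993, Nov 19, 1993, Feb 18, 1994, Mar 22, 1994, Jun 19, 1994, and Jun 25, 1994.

May 13, 1993 is a Thursday.
The range spans 480 days (inclusive of both endpoints).
480 = 7 × 68 + 4, so there are 68 full weeks plus 4 extra days.
Each full week contributes 5 weekdays (Mon–Fri): 68 × 5 = 340.
The 4 extra days are Thu, Fri, Sat, Sun — 2 of them qualify.
Total: 340 + 2 = 342.
Holidays: Jun 5, 1993 (Sat); Jul 7, 1993 (Wed); Aug 11, 1993 (Wed); Nov 19, 1993 (Fri); Feb 18, 1994 (Fri); Mar 22, 1994 (Tue); Jun 19, 1994 (Sun); Jun 25, 1994 (Sat).
5 of the 8 holidays fall on weekdays; the rest are weekends and were already excluded.
Business days: 342 − 5 = 337.

337 working days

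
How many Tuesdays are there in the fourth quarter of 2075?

October 1, 2075 is a Tuesday.
That's 92 days from start to end, counting both.
92 = 7 × 13 + 1, so there are 13 full weeks plus 1 extra day.
Each full week contributes one Tuesday: 13 so far.
The 1 extra day is Tuesday — 1 of them qualifies.
Total: 13 + 1 = 14.

14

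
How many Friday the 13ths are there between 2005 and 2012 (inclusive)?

14

Friday-the-13ths by year:
2005: May
2006: Jan, Oct
2007: Apr, Jul
2008: Jun
2009: Feb, Mar, Nov
2010: Aug
2011: May
2012: Jan, Apr, Jul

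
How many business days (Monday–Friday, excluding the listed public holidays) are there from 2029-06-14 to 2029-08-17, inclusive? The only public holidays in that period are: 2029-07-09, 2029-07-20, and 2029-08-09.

2029-06-14 is a Thursday.
The range spans 65 days (inclusive of both endpoints).
65 = 7 × 9 + 2, so there are 9 full weeks plus 2 extra days.
Each full week contributes 5 weekdays (Mon–Fri): 9 × 5 = 45.
The 2 extra days are Thursday, Friday — 2 of them qualify.
Total: 45 + 2 = 47.
Holidays: 2029-07-09 (Mon); 2029-07-20 (Fri); 2029-08-09 (Thu).
All 3 holidays fall on weekdays, so subtract 3.
Business days: 47 − 3 = 44.

44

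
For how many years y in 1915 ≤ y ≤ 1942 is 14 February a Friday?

4

Day of week of February 14 in each year:
1915: Sun, 1916: Mon, 1917: Wed, 1918: Thu, 1919: Fri ✓, 1920: Sat, 1921: Mon, 1922: Tue, 1923: Wed, 1924: Thu, 1925: Sat, 1926: Sun, 1927: Mon, 1928: Tue, 1929: Thu, 1930: Fri ✓, 1931: Sat, 1932: Sun, 1933: Tue, 1934: Wed, 1935: Thu, 1936: Fri ✓, 1937: Sun, 1938: Mon, 1939: Tue, 1940: Wed, 1941: Fri ✓, 1942: Sat
Fridays: 1919, 1930, 1936, 1941.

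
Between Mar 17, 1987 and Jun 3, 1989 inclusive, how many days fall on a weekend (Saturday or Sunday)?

Mar 17, 1987 is a Tuesday.
From Mar 17, 1987 to Jun 3, 1989 is 810 days inclusive.
810 = 7 × 115 + 5, so there are 115 full weeks plus 5 extra days.
Each full week contributes 2 weekend days (Sat, Sun): 115 × 2 = 230.
The 5 extra days are Tuesday, Wednesday, Thursday, Friday, Saturday — 1 of them qualifies.
Total: 230 + 1 = 231.

231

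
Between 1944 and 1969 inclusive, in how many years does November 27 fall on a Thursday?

Day of week of November 27 in each year:
1944: Mon, 1945: Tue, 1946: Wed, 1947: Thu ✓, 1948: Sat, 1949: Sun, 1950: Mon, 1951: Tue, 1952: Thu ✓, 1953: Fri, 1954: Sat, 1955: Sun, 1956: Tue, 1957: Wed, 1958: Thu ✓, 1959: Fri, 1960: Sun, 1961: Mon, 1962: Tue, 1963: Wed, 1964: Fri, 1965: Sat, 1966: Sun, 1967: Mon, 1968: Wed, 1969: Thu ✓
Thursdays: 1947, 1952, 1958, 1969.

4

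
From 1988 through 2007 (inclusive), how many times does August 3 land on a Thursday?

4

Day of week of August 3 in each year:
1988: Wed, 1989: Thu ✓, 1990: Fri, 1991: Sat, 1992: Mon, 1993: Tue, 1994: Wed, 1995: Thu ✓, 1996: Sat, 1997: Sun, 1998: Mon, 1999: Tue, 2000: Thu ✓, 2001: Fri, 2002: Sat, 2003: Sun, 2004: Tue, 2005: Wed, 2006: Thu ✓, 2007: Fri
Thursdays: 1989, 1995, 2000, 2006.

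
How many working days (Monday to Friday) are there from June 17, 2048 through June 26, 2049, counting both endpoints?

268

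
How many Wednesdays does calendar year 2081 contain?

53

2081-01-01 is a Wednesday.
From 2081-01-01 to 2081-12-31 is 365 days inclusive.
365 = 7 × 52 + 1, so there are 52 full weeks plus 1 extra day.
Each full week contributes one Wednesday: 52 so far.
The 1 extra day is Wed — 1 of them qualifies.
Total: 52 + 1 = 53.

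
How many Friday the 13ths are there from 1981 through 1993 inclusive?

24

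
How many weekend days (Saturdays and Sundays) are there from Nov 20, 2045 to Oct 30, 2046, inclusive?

98

Nov 20, 2045 is a Monday.
The range spans 345 days (inclusive of both endpoints).
345 = 7 × 49 + 2, so there are 49 full weeks plus 2 extra days.
Each full week contributes 2 weekend days (Sat, Sun): 49 × 2 = 98.
The 2 extra days are Mon, Tue — none qualify.
Total: 98 + 0 = 98.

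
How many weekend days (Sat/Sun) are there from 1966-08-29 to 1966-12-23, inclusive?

32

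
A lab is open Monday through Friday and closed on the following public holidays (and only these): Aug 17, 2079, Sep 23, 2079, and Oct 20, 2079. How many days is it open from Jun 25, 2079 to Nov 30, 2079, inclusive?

112

Jun 25, 2079 is a Sunday.
The range spans 159 days (inclusive of both endpoints).
159 = 7 × 22 + 5, so there are 22 full weeks plus 5 extra days.
Each full week contributes 5 weekdays (Mon–Fri): 22 × 5 = 110.
The 5 extra days are Sun, Mon, Tue, Wed, Thu — 4 of them qualify.
Total: 110 + 4 = 114.
Holidays: Aug 17, 2079 (Thu); Sep 23, 2079 (Sat); Oct 20, 2079 (Fri).
2 of the 3 holidays fall on weekdays; the rest are weekends and were already excluded.
Business days: 114 − 2 = 112.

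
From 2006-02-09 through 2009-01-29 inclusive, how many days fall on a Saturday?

155 Saturdays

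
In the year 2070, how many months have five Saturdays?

4

A month has five Saturdays exactly when Saturday falls within its first (length − 28) days.
Jan: 31 days, starts Wed → 5 of Wed, Thu, Fri
Feb: 28 days, starts Sat → 5 of (none)
Mar: 31 days, starts Sat → 5 of Sat, Sun, Mon ✓
Apr: 30 days, starts Tue → 5 of Tue, Wed
May: 31 days, starts Thu → 5 of Thu, Fri, Sat ✓
Jun: 30 days, starts Sun → 5 of Sun, Mon
Jul: 31 days, starts Tue → 5 of Tue, Wed, Thu
Aug: 31 days, starts Fri → 5 of Fri, Sat, Sun ✓
Sep: 30 days, starts Mon → 5 of Mon, Tue
Oct: 31 days, starts Wed → 5 of Wed, Thu, Fri
Nov: 30 days, starts Sat → 5 of Sat, Sun ✓
Dec: 31 days, starts Mon → 5 of Mon, Tue, Wed
Months with five Saturdays: Mar, May, Aug, Nov.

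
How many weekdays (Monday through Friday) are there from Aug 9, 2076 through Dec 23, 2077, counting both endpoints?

359 weekdays

Aug 9, 2076 is a Sunday.
From Aug 9, 2076 to Dec 23, 2077 is 502 days inclusive.
502 = 7 × 71 + 5, so there are 71 full weeks plus 5 extra days.
Each full week contributes 5 weekdays (Mon–Fri): 71 × 5 = 355.
The 5 extra days are Sun, Mon, Tue, Wed, Thu — 4 of them qualify.
Total: 355 + 4 = 359.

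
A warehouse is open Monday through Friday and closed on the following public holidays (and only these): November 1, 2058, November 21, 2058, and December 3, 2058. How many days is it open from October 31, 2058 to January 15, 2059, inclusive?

October 31, 2058 is a Thursday.
That's 77 days from start to end, counting both.
77 = 7 × 11, so the span is exactly 11 full weeks.
Each full week contributes 5 weekdays (Mon–Fri): 11 × 5 = 55.
Holidays: November 1, 2058 (Fri); November 21, 2058 (Thu); December 3, 2058 (Tue).
All 3 holidays fall on weekdays, so subtract 3.
Business days: 55 − 3 = 52.

52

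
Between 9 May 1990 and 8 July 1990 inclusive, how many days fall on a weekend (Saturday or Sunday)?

9 May 1990 is a Wednesday.
That's 61 days from start to end, counting both.
61 = 7 × 8 + 5, so there are 8 full weeks plus 5 extra days.
Each full week contributes 2 weekend days (Sat, Sun): 8 × 2 = 16.
The 5 extra days are Wednesday, Thursday, Friday, Saturday, Sunday — 2 of them qualify.
Total: 16 + 2 = 18.

18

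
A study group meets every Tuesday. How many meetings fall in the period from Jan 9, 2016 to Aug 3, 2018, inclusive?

Jan 9, 2016 is a Saturday.
The range spans 938 days (inclusive of both endpoints).
938 = 7 × 134, so the span is exactly 134 full weeks.
Each full week contributes one Tuesday: 134 so far.
Total: 134.

134 Tuesdays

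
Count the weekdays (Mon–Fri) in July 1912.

1912-07-01 is a Monday.
That's 31 days from start to end, counting both.
31 = 7 × 4 + 3, so there are 4 full weeks plus 3 extra days.
Each full week contributes 5 weekdays (Mon–Fri): 4 × 5 = 20.
The 3 extra days are Monday, Tuesday, Wednesday — 3 of them qualify.
Total: 20 + 3 = 23.

23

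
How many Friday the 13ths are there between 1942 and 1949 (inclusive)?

Friday-the-13ths by year:
1942: Feb, Mar, Nov
1943: Aug
1944: Oct
1945: Apr, Jul
1946: Sep, Dec
1947: Jun
1948: Feb, Aug
1949: May

13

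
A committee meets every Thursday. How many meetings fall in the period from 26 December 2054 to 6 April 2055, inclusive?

26 December 2054 is a Saturday.
That's 102 days from start to end, counting both.
102 = 7 × 14 + 4, so there are 14 full weeks plus 4 extra days.
Each full week contributes one Thursday: 14 so far.
The 4 extra days are Saturday, Sunday, Monday, Tuesday — none qualify.
Total: 14 + 0 = 14.

14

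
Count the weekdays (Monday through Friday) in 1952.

262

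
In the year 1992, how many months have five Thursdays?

5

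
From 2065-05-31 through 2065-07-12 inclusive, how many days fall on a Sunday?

2065-05-31 is a Sunday.
From 2065-05-31 to 2065-07-12 is 43 days inclusive.
43 = 7 × 6 + 1, so there are 6 full weeks plus 1 extra day.
Each full week contributes one Sunday: 6 so far.
The 1 extra day is Sunday — 1 of them qualifies.
Total: 6 + 1 = 7.

7 Sundays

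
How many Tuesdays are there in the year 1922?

Jan 1, 1922 is a Sunday.
The range spans 365 days (inclusive of both endpoints).
365 = 7 × 52 + 1, so there are 52 full weeks plus 1 extra day.
Each full week contributes one Tuesday: 52 so far.
The 1 extra day is Sunday — none qualify.
Total: 52 + 0 = 52.

52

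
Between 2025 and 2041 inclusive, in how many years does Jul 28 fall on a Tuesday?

2

Day of week of July 28 in each year:
2025: Mon, 2026: Tue ✓, 2027: Wed, 2028: Fri, 2029: Sat, 2030: Sun, 2031: Mon, 2032: Wed, 2033: Thu, 2034: Fri, 2035: Sat, 2036: Mon, 2037: Tue ✓, 2038: Wed, 2039: Thu, 2040: Sat, 2041: Sun
Tuesdays: 2026, 2037.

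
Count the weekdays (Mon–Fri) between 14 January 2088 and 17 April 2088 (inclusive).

14 January 2088 is a Wednesday.
That's 95 days from start to end, counting both.
95 = 7 × 13 + 4, so there are 13 full weeks plus 4 extra days.
Each full week contributes 5 weekdays (Mon–Fri): 13 × 5 = 65.
The 4 extra days are Wednesday, Thursday, Friday, Saturday — 3 of them qualify.
Total: 65 + 3 = 68.

68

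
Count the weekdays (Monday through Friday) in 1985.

1 January 1985 is a Tuesday.
That's 365 days from start to end, counting both.
365 = 7 × 52 + 1, so there are 52 full weeks plus 1 extra day.
Each full week contributes 5 weekdays (Mon–Fri): 52 × 5 = 260.
The 1 extra day is Tuesday — 1 of them qualifies.
Total: 260 + 1 = 261.

261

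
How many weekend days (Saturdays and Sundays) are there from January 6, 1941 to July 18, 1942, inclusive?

January 6, 1941 is a Monday.
From January 6, 1941 to July 18, 1942 is 559 days inclusive.
559 = 7 × 79 + 6, so there are 79 full weeks plus 6 extra days.
Each full week contributes 2 weekend days (Sat, Sun): 79 × 2 = 158.
The 6 extra days are Mon, Tue, Wed, Thu, Fri, Sat — 1 of them qualifies.
Total: 158 + 1 = 159.

159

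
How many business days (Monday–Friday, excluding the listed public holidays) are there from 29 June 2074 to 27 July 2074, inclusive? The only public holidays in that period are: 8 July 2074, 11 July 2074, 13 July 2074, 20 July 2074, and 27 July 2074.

29 June 2074 is a Friday.
That's 29 days from start to end, counting both.
29 = 7 × 4 + 1, so there are 4 full weeks plus 1 extra day.
Each full week contributes 5 weekdays (Mon–Fri): 4 × 5 = 20.
The 1 extra day is Friday — 1 of them qualifies.
Total: 20 + 1 = 21.
Holidays: 8 July 2074 (Sun); 11 July 2074 (Wed); 13 July 2074 (Fri); 20 July 2074 (Fri); 27 July 2074 (Fri).
4 of the 5 holidays fall on weekdays; the rest are weekends and were already excluded.
Business days: 21 − 4 = 17.

17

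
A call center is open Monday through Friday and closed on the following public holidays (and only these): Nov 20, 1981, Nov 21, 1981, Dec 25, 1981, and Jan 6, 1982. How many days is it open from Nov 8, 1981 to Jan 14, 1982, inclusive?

46 working days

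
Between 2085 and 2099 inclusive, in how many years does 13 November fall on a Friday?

2

Day of week of November 13 in each year:
2085: Tue, 2086: Wed, 2087: Thu, 2088: Sat, 2089: Sun, 2090: Mon, 2091: Tue, 2092: Thu, 2093: Fri ✓, 2094: Sat, 2095: Sun, 2096: Tue, 2097: Wed, 2098: Thu, 2099: Fri ✓
Fridays: 2093, 2099.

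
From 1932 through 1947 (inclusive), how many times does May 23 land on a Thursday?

3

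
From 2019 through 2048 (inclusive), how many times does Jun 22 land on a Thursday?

4

Day of week of June 22 in each year:
2019: Sat, 2020: Mon, 2021: Tue, 2022: Wed, 2023: Thu ✓, 2024: Sat, 2025: Sun, 2026: Mon, 2027: Tue, 2028: Thu ✓, 2029: Fri, 2030: Sat, 2031: Sun, 2032: Tue, 2033: Wed, 2034: Thu ✓, 2035: Fri, 2036: Sun, 2037: Mon, 2038: Tue, 2039: Wed, 2040: Fri, 2041: Sat, 2042: Sun, 2043: Mon, 2044: Wed, 2045: Thu ✓, 2046: Fri, 2047: Sat, 2048: Mon
Thursdays: 2023, 2028, 2034, 2045.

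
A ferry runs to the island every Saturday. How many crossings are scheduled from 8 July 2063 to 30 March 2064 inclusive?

38 Saturdays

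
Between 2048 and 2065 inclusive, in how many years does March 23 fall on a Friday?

2

Day of week of March 23 in each year:
2048: Mon, 2049: Tue, 2050: Wed, 2051: Thu, 2052: Sat, 2053: Sun, 2054: Mon, 2055: Tue, 2056: Thu, 2057: Fri ✓, 2058: Sat, 2059: Sun, 2060: Tue, 2061: Wed, 2062: Thu, 2063: Fri ✓, 2064: Sun, 2065: Mon
Fridays: 2057, 2063.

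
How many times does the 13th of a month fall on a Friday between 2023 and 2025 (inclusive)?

Friday-the-13ths by year:
2023: Jan, Oct
2024: Sep, Dec
2025: Jun

5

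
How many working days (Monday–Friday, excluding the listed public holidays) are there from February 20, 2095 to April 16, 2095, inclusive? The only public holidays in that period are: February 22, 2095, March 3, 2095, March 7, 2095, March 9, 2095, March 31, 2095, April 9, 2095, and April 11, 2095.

34

February 20, 2095 is a Sunday.
The range spans 56 days (inclusive of both endpoints).
56 = 7 × 8, so the span is exactly 8 full weeks.
Each full week contributes 5 weekdays (Mon–Fri): 8 × 5 = 40.
Total: 40.
Holidays: February 22, 2095 (Tue); March 3, 2095 (Thu); March 7, 2095 (Mon); March 9, 2095 (Wed); March 31, 2095 (Thu); April 9, 2095 (Sat); April 11, 2095 (Mon).
6 of the 7 holidays fall on weekdays; the rest are weekends and were already excluded.
Business days: 40 − 6 = 34.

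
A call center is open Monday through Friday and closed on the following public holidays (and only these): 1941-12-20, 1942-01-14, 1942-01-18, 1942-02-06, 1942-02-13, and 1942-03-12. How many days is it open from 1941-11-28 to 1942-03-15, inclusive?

72 working days

1941-11-28 is a Friday.
From 1941-11-28 to 1942-03-15 is 108 days inclusive.
108 = 7 × 15 + 3, so there are 15 full weeks plus 3 extra days.
Each full week contributes 5 weekdays (Mon–Fri): 15 × 5 = 75.
The 3 extra days are Friday, Saturday, Sunday — 1 of them qualifies.
Total: 75 + 1 = 76.
Holidays: 1941-12-20 (Sat); 1942-01-14 (Wed); 1942-01-18 (Sun); 1942-02-06 (Fri); 1942-02-13 (Fri); 1942-03-12 (Thu).
4 of the 6 holidays fall on weekdays; the rest are weekends and were already excluded.
Business days: 76 − 4 = 72.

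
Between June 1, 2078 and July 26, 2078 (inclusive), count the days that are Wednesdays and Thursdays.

16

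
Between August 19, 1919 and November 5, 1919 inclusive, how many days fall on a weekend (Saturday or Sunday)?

August 19, 1919 is a Tuesday.
That's 79 days from start to end, counting both.
79 = 7 × 11 + 2, so there are 11 full weeks plus 2 extra days.
Each full week contributes 2 weekend days (Sat, Sun): 11 × 2 = 22.
The 2 extra days are Tuesday, Wednesday — none qualify.
Total: 22 + 0 = 22.

22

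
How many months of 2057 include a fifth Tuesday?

4

A month has five Tuesdays exactly when Tuesday falls within its first (length − 28) days.
Jan: 31 days, starts Mon → 5 of Mon, Tue, Wed ✓
Feb: 28 days, starts Thu → 5 of (none)
Mar: 31 days, starts Thu → 5 of Thu, Fri, Sat
Apr: 30 days, starts Sun → 5 of Sun, Mon
May: 31 days, starts Tue → 5 of Tue, Wed, Thu ✓
Jun: 30 days, starts Fri → 5 of Fri, Sat
Jul: 31 days, starts Sun → 5 of Sun, Mon, Tue ✓
Aug: 31 days, starts Wed → 5 of Wed, Thu, Fri
Sep: 30 days, starts Sat → 5 of Sat, Sun
Oct: 31 days, starts Mon → 5 of Mon, Tue, Wed ✓
Nov: 30 days, starts Thu → 5 of Thu, Fri
Dec: 31 days, starts Sat → 5 of Sat, Sun, Mon
Months with five Tuesdays: Jan, May, Jul, Oct.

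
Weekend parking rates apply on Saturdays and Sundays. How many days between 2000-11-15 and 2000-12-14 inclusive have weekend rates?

2000-11-15 is a Wednesday.
The range spans 30 days (inclusive of both endpoints).
30 = 7 × 4 + 2, so there are 4 full weeks plus 2 extra days.
Each full week contributes 2 weekend days (Sat, Sun): 4 × 2 = 8.
The 2 extra days are Wed, Thu — none qualify.
Total: 8 + 0 = 8.

8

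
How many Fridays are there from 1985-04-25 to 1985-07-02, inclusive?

1985-04-25 is a Thursday.
The range spans 69 days (inclusive of both endpoints).
69 = 7 × 9 + 6, so there are 9 full weeks plus 6 extra days.
Each full week contributes one Friday: 9 so far.
The 6 extra days are Thursday, Friday, Saturday, Sunday, Monday, Tuesday — 1 of them qualifies.
Total: 9 + 1 = 10.

10 Fridays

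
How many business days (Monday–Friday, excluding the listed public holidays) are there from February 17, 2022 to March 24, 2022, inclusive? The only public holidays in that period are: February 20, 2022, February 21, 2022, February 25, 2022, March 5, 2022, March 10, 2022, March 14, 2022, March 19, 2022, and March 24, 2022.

February 17, 2022 is a Thursday.
From February 17, 2022 to March 24, 2022 is 36 days inclusive.
36 = 7 × 5 + 1, so there are 5 full weeks plus 1 extra day.
Each full week contributes 5 weekdays (Mon–Fri): 5 × 5 = 25.
The 1 extra day is Thursday — 1 of them qualifies.
Total: 25 + 1 = 26.
Holidays: February 20, 2022 (Sun); February 21, 2022 (Mon); February 25, 2022 (Fri); March 5, 2022 (Sat); March 10, 2022 (Thu); March 14, 2022 (Mon); March 19, 2022 (Sat); March 24, 2022 (Thu).
5 of the 8 holidays fall on weekdays; the rest are weekends and were already excluded.
Business days: 26 − 5 = 21.

21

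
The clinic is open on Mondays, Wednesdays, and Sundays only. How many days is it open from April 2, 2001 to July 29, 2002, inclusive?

208

April 2, 2001 is a Monday.
That's 484 days from start to end, counting both.
484 = 7 × 69 + 1, so there are 69 full weeks plus 1 extra day.
Each full week contributes 3 days from the set (Mon, Wed, Sun): 69 × 3 = 207.
The 1 extra day is Monday — 1 of them qualifies.
Total: 207 + 1 = 208.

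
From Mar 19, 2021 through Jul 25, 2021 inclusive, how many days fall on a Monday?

Mar 19, 2021 is a Friday.
That's 129 days from start to end, counting both.
129 = 7 × 18 + 3, so there are 18 full weeks plus 3 extra days.
Each full week contributes one Monday: 18 so far.
The 3 extra days are Fri, Sat, Sun — none qualify.
Total: 18 + 0 = 18.

18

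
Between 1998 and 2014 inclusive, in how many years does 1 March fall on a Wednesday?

Day of week of March 1 in each year:
1998: Sun, 1999: Mon, 2000: Wed ✓, 2001: Thu, 2002: Fri, 2003: Sat, 2004: Mon, 2005: Tue, 2006: Wed ✓, 2007: Thu, 2008: Sat, 2009: Sun, 2010: Mon, 2011: Tue, 2012: Thu, 2013: Fri, 2014: Sat
Wednesdays: 2000, 2006.

2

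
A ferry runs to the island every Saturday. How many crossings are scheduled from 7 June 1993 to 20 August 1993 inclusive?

10 Saturdays

7 June 1993 is a Monday.
That's 75 days from start to end, counting both.
75 = 7 × 10 + 5, so there are 10 full weeks plus 5 extra days.
Each full week contributes one Saturday: 10 so far.
The 5 extra days are Mon, Tue, Wed, Thu, Fri — none qualify.
Total: 10 + 0 = 10.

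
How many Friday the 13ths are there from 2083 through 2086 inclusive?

6

Friday-the-13ths by year:
2083: Aug
2084: Oct
2085: Apr, Jul
2086: Sep, Dec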